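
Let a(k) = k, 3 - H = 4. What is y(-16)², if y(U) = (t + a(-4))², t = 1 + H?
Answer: 256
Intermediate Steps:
H = -1 (H = 3 - 1*4 = 3 - 4 = -1)
t = 0 (t = 1 - 1 = 0)
y(U) = 16 (y(U) = (0 - 4)² = (-4)² = 16)
y(-16)² = 16² = 256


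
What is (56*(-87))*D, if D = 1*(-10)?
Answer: 48720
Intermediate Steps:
D = -10
(56*(-87))*D = (56*(-87))*(-10) = -4872*(-10) = 48720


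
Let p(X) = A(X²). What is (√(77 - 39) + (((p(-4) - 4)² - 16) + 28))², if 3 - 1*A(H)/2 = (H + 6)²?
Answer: (933168 + √38)² ≈ 8.7081e+11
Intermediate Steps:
A(H) = 6 - 2*(6 + H)² (A(H) = 6 - 2*(H + 6)² = 6 - 2*(6 + H)²)
p(X) = 6 - 2*(6 + X²)²
(√(77 - 39) + (((p(-4) - 4)² - 16) + 28))² = (√(77 - 39) + ((((6 - 2*(6 + (-4)²)²) - 4)² - 16) + 28))² = (√38 + ((((6 - 2*(6 + 16)²) - 4)² - 16) + 28))² = (√38 + ((((6 - 2*22²) - 4)² - 16) + 28))² = (√38 + ((((6 - 2*484) - 4)² - 16) + 28))² = (√38 + ((((6 - 968) - 4)² - 16) + 28))² = (√38 + (((-962 - 4)² - 16) + 28))² = (√38 + (((-966)² - 16) + 28))² = (√38 + ((933156 - 16) + 28))² = (√38 + (933140 + 28))² = (√38 + 933168)² = (933168 + √38)²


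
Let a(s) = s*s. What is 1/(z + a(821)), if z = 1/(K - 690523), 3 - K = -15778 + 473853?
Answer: 1148595/774200122394 ≈ 1.4836e-6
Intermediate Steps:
a(s) = s²
K = -458072 (K = 3 - (-15778 + 473853) = 3 - 1*458075 = 3 - 458075 = -458072)
z = -1/1148595 (z = 1/(-458072 - 690523) = 1/(-1148595) = -1/1148595 ≈ -8.7063e-7)
1/(z + a(821)) = 1/(-1/1148595 + 821²) = 1/(-1/1148595 + 674041) = 1/(774200122394/1148595) = 1148595/774200122394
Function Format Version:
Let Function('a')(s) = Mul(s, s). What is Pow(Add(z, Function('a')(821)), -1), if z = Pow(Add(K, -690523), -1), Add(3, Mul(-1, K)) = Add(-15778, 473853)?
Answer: Rational(1148595, 774200122394) ≈ 1.4836e-6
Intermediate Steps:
Function('a')(s) = Pow(s, 2)
K = -458072 (K = Add(3, Mul(-1, Add(-15778, 473853))) = Add(3, Mul(-1, 458075)) = Add(3, -458075) = -458072)
z = Rational(-1, 1148595) (z = Pow(Add(-458072, -690523), -1) = Pow(-1148595, -1) = Rational(-1, 1148595) ≈ -8.7063e-7)
Pow(Add(z, Function('a')(821)), -1) = Pow(Add(Rational(-1, 1148595), Pow(821, 2)), -1) = Pow(Add(Rational(-1, 1148595), 674041), -1) = Pow(Rational(774200122394, 1148595), -1) = Rational(1148595, 774200122394)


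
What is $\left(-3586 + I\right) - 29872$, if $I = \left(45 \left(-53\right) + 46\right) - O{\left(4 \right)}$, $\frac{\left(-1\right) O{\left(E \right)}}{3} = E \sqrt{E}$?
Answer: $-35773$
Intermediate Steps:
$O{\left(E \right)} = - 3 E^{\frac{3}{2}}$ ($O{\left(E \right)} = - 3 E \sqrt{E} = - 3 E^{\frac{3}{2}}$)
$I = -2315$ ($I = \left(45 \left(-53\right) + 46\right) - - 3 \cdot 4^{\frac{3}{2}} = \left(-2385 + 46\right) - \left(-3\right) 8 = -2339 - -24 = -2339 + 24 = -2315$)
$\left(-3586 + I\right) - 29872 = \left(-3586 - 2315\right) - 29872 = -5901 - 29872 = -35773$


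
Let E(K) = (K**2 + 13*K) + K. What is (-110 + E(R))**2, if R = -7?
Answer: 25281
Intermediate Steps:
E(K) = K**2 + 14*K
(-110 + E(R))**2 = (-110 - 7*(14 - 7))**2 = (-110 - 7*7)**2 = (-110 - 49)**2 = (-159)**2 = 25281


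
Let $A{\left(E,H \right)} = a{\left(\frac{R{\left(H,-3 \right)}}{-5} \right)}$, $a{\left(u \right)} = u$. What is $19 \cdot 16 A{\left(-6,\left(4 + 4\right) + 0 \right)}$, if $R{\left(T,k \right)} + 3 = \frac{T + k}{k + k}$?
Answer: $\frac{3496}{15} \approx 233.07$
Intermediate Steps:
$R{\left(T,k \right)} = -3 + \frac{T + k}{2 k}$ ($R{\left(T,k \right)} = -3 + \frac{T + k}{k + k} = -3 + \frac{T + k}{2 k}$)
$A{\left(E,H \right)} = \frac{1}{2} + \frac{H}{30}$ ($A{\left(E,H \right)} = \frac{\frac{1}{2} \frac{1}{-3} \left(H - -15\right)}{-5} = \frac{1}{2} \left(- \frac{1}{3}\right) \left(H + 15\right) \left(- \frac{1}{5}\right) = \frac{1}{2} \left(- \frac{1}{3}\right) \left(15 + H\right) \left(- \frac{1}{5}\right) = \left(- \frac{5}{2} - \frac{H}{6}\right) \left(- \frac{1}{5}\right) = \frac{1}{2} + \frac{H}{30}$)
$19 \cdot 16 A{\left(-6,\left(4 + 4\right) + 0 \right)} = 19 \cdot 16 \left(\frac{1}{2} + \frac{\left(4 + 4\right) + 0}{30}\right) = 304 \left(\frac{1}{2} + \frac{8 + 0}{30}\right) = 304 \left(\frac{1}{2} + \frac{1}{30} \cdot 8\right) = 304 \left(\frac{1}{2} + \frac{4}{15}\right) = 304 \cdot \frac{23}{30} = \frac{3496}{15}$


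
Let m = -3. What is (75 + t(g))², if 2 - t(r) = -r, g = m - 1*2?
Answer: 5184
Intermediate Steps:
g = -5 (g = -3 - 1*2 = -3 - 2 = -5)
t(r) = 2 + r (t(r) = 2 - (-1)*r = 2 + r)
(75 + t(g))² = (75 + (2 - 5))² = (75 - 3)² = 72² = 5184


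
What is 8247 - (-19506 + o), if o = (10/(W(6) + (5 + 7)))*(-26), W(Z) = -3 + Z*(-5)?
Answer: 582553/21 ≈ 27741.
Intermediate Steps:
W(Z) = -3 - 5*Z
o = 260/21 (o = (10/((-3 - 5*6) + (5 + 7)))*(-26) = (10/((-3 - 30) + 12))*(-26) = (10/(-33 + 12))*(-26) = (10/(-21))*(-26) = -1/21*10*(-26) = -10/21*(-26) = 260/21 ≈ 12.381)
8247 - (-19506 + o) = 8247 - (-19506 + 260/21) = 8247 - 1*(-409366/21) = 8247 + 409366/21 = 582553/21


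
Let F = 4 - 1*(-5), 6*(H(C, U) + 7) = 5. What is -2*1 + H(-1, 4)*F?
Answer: -115/2 ≈ -57.500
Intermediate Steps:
H(C, U) = -37/6 (H(C, U) = -7 + (1/6)*5 = -7 + 5/6 = -37/6)
F = 9 (F = 4 + 5 = 9)
-2*1 + H(-1, 4)*F = -2*1 - 37/6*9 = -2 - 111/2 = -115/2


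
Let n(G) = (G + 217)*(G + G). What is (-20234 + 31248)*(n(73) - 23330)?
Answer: 209376140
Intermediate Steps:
n(G) = 2*G*(217 + G) (n(G) = (217 + G)*(2*G) = 2*G*(217 + G))
(-20234 + 31248)*(n(73) - 23330) = (-20234 + 31248)*(2*73*(217 + 73) - 23330) = 11014*(2*73*290 - 23330) = 11014*(42340 - 23330) = 11014*19010 = 209376140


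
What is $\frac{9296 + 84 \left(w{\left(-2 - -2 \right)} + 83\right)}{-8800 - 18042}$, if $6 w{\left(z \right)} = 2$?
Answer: $- \frac{8148}{13421} \approx -0.60711$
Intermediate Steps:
$w{\left(z \right)} = \frac{1}{3}$ ($w{\left(z \right)} = \frac{1}{6} \cdot 2 = \frac{1}{3}$)
$\frac{9296 + 84 \left(w{\left(-2 - -2 \right)} + 83\right)}{-8800 - 18042} = \frac{9296 + 84 \left(\frac{1}{3} + 83\right)}{-8800 - 18042} = \frac{9296 + 84 \cdot \frac{250}{3}}{-26842} = \left(9296 + 7000\right) \left(- \frac{1}{26842}\right) = 16296 \left(- \frac{1}{26842}\right) = - \frac{8148}{13421}$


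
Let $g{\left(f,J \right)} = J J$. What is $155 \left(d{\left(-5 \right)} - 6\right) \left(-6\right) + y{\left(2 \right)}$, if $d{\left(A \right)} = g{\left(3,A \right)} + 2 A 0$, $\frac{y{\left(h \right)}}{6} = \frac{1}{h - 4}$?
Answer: $-17673$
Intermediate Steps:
$y{\left(h \right)} = \frac{6}{-4 + h}$ ($y{\left(h \right)} = \frac{6}{h - 4} = \frac{6}{-4 + h}$)
$g{\left(f,J \right)} = J^{2}$
$d{\left(A \right)} = A^{2}$ ($d{\left(A \right)} = A^{2} + 2 A 0 = A^{2} + 0 = A^{2}$)
$155 \left(d{\left(-5 \right)} - 6\right) \left(-6\right) + y{\left(2 \right)} = 155 \left(\left(-5\right)^{2} - 6\right) \left(-6\right) + \frac{6}{-4 + 2} = 155 \left(25 - 6\right) \left(-6\right) + \frac{6}{-2} = 155 \cdot 19 \left(-6\right) + 6 \left(- \frac{1}{2}\right) = 155 \left(-114\right) - 3 = -17670 - 3 = -17673$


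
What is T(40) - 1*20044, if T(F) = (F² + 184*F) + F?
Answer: -11044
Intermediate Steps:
T(F) = F² + 185*F
T(40) - 1*20044 = 40*(185 + 40) - 1*20044 = 40*225 - 20044 = 9000 - 20044 = -11044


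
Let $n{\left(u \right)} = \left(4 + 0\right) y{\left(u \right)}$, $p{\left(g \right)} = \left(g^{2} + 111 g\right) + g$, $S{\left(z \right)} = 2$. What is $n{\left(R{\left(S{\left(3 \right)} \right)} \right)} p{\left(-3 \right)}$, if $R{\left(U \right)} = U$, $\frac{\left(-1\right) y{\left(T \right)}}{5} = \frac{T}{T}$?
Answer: $6540$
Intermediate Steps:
$y{\left(T \right)} = -5$ ($y{\left(T \right)} = - 5 \frac{T}{T} = \left(-5\right) 1 = -5$)
$p{\left(g \right)} = g^{2} + 112 g$
$n{\left(u \right)} = -20$ ($n{\left(u \right)} = \left(4 + 0\right) \left(-5\right) = 4 \left(-5\right) = -20$)
$n{\left(R{\left(S{\left(3 \right)} \right)} \right)} p{\left(-3 \right)} = - 20 \left(- 3 \left(112 - 3\right)\right) = - 20 \left(\left(-3\right) 109\right) = \left(-20\right) \left(-327\right) = 6540$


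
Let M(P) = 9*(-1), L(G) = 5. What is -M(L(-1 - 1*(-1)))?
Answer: 9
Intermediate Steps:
M(P) = -9
-M(L(-1 - 1*(-1))) = -1*(-9) = 9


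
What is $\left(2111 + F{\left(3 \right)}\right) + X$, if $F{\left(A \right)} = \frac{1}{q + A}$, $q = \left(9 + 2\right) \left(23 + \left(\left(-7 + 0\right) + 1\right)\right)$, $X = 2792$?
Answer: $\frac{931571}{190} \approx 4903.0$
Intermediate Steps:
$q = 187$ ($q = 11 \left(23 + \left(-7 + 1\right)\right) = 11 \left(23 - 6\right) = 11 \cdot 17 = 187$)
$F{\left(A \right)} = \frac{1}{187 + A}$
$\left(2111 + F{\left(3 \right)}\right) + X = \left(2111 + \frac{1}{187 + 3}\right) + 2792 = \left(2111 + \frac{1}{190}\right) + 2792 = \frac{401091}{190} + 2792 = \frac{931571}{190}$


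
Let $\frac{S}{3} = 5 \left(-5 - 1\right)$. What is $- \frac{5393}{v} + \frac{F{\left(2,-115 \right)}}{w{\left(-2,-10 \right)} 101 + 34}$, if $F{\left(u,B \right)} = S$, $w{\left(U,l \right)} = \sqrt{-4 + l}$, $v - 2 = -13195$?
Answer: $\frac{24535321}{63313207} + \frac{303 i \sqrt{14}}{4799} \approx 0.38752 + 0.23624 i$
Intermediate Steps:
$v = -13193$ ($v = 2 - 13195 = -13193$)
$S = -90$ ($S = 3 \cdot 5 \left(-5 - 1\right) = 3 \cdot 5 \left(-6\right) = 3 \left(-30\right) = -90$)
$F{\left(u,B \right)} = -90$
$- \frac{5393}{v} + \frac{F{\left(2,-115 \right)}}{w{\left(-2,-10 \right)} 101 + 34} = - \frac{5393}{-13193} - \frac{90}{\sqrt{-4 - 10} \cdot 101 + 34} = \left(-5393\right) \left(- \frac{1}{13193}\right) - \frac{90}{\sqrt{-14} \cdot 101 + 34} = \frac{5393}{13193} - \frac{90}{i \sqrt{14} \cdot 101 + 34} = \frac{5393}{13193} - \frac{90}{101 i \sqrt{14} + 34} = \frac{5393}{13193} - \frac{90}{34 + 101 i \sqrt{14}}$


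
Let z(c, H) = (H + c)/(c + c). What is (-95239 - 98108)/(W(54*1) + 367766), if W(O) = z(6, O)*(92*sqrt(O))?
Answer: -35553226401/67620202178 + 66704715*sqrt(6)/33810101089 ≈ -0.52095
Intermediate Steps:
z(c, H) = (H + c)/(2*c) (z(c, H) = (H + c)/((2*c)) = (H + c)*(1/(2*c)) = (H + c)/(2*c))
W(O) = 92*sqrt(O)*(1/2 + O/12) (W(O) = ((1/2)*(O + 6)/6)*(92*sqrt(O)) = ((1/2)*(1/6)*(6 + O))*(92*sqrt(O)) = (1/2 + O/12)*(92*sqrt(O)) = 92*sqrt(O)*(1/2 + O/12))
(-95239 - 98108)/(W(54*1) + 367766) = (-95239 - 98108)/(23*sqrt(54*1)*(6 + 54*1)/3 + 367766) = -193347/(23*sqrt(54)*(6 + 54)/3 + 367766) = -193347/((23/3)*(3*sqrt(6))*60 + 367766) = -193347/(1380*sqrt(6) + 367766) = -193347/(367766 + 1380*sqrt(6))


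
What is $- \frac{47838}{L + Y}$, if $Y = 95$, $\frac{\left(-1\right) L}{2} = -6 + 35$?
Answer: $- \frac{47838}{37} \approx -1292.9$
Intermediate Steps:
$L = -58$ ($L = - 2 \left(-6 + 35\right) = \left(-2\right) 29 = -58$)
$- \frac{47838}{L + Y} = - \frac{47838}{-58 + 95} = - \frac{47838}{37}$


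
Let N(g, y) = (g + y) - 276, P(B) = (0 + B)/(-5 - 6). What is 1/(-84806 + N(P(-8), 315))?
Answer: -11/932429 ≈ -1.1797e-5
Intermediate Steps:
P(B) = -B/11 (P(B) = B/(-11) = B*(-1/11) = -B/11)
N(g, y) = -276 + g + y
1/(-84806 + N(P(-8), 315)) = 1/(-84806 + (-276 - 1/11*(-8) + 315)) = 1/(-84806 + (-276 + 8/11 + 315)) = 1/(-84806 + 437/11) = 1/(-932429/11) = -11/932429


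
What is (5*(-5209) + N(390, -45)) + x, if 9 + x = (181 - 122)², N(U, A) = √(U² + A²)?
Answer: -22573 + 15*√685 ≈ -22180.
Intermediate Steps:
N(U, A) = √(A² + U²)
x = 3472 (x = -9 + (181 - 122)² = -9 + 59² = -9 + 3481 = 3472)
(5*(-5209) + N(390, -45)) + x = (5*(-5209) + √((-45)² + 390²)) + 3472 = (-26045 + √(2025 + 152100)) + 3472 = (-26045 + √154125) + 3472 = (-26045 + 15*√685) + 3472 = -22573 + 15*√685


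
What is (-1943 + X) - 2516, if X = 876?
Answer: -3583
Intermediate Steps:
(-1943 + X) - 2516 = (-1943 + 876) - 2516 = -1067 - 2516 = -3583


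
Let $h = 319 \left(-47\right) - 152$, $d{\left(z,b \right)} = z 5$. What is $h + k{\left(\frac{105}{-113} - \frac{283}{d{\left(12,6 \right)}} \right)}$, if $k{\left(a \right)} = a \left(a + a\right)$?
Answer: $- \frac{346630427159}{22984200} \approx -15081.0$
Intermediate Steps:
$d{\left(z,b \right)} = 5 z$
$h = -15145$ ($h = -14993 - 152 = -15145$)
$k{\left(a \right)} = 2 a^{2}$ ($k{\left(a \right)} = a 2 a = 2 a^{2}$)
$h + k{\left(\frac{105}{-113} - \frac{283}{d{\left(12,6 \right)}} \right)} = -15145 + 2 \left(\frac{105}{-113} - \frac{283}{5 \cdot 12}\right)^{2} = -15145 + 2 \left(105 \left(- \frac{1}{113}\right) - \frac{283}{60}\right)^{2} = -15145 + 2 \left(- \frac{105}{113} - \frac{283}{60}\right)^{2} = -15145 + 2 \left(- \frac{38279}{6780}\right)^{2} = -15145 + 2 \cdot \frac{1465281841}{45968400} = -15145 + \frac{1465281841}{22984200} = - \frac{346630427159}{22984200}$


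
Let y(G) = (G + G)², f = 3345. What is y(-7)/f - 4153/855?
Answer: -914947/190665 ≈ -4.7987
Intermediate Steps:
y(G) = 4*G² (y(G) = (2*G)² = 4*G²)
y(-7)/f - 4153/855 = (4*(-7)²)/3345 - 4153/855 = (4*49)*(1/3345) - 4153*1/855 = 196*(1/3345) - 4153/855 = 196/3345 - 4153/855 = -914947/190665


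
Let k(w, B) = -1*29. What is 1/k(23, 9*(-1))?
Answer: -1/29 ≈ -0.034483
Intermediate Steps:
k(w, B) = -29
1/k(23, 9*(-1)) = 1/(-29) = -1/29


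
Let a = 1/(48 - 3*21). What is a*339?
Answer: -113/5 ≈ -22.600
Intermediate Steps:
a = -1/15 (a = 1/(48 - 63) = 1/(-15) = -1/15 ≈ -0.066667)
a*339 = -1/15*339 = -113/5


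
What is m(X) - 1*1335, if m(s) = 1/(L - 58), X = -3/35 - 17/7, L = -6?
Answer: -85441/64 ≈ -1335.0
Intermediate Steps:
X = -88/35 (X = -3*1/35 - 17*1/7 = -3/35 - 17/7 = -88/35 ≈ -2.5143)
m(s) = -1/64 (m(s) = 1/(-6 - 58) = 1/(-64) = -1/64)
m(X) - 1*1335 = -1/64 - 1*1335 = -1/64 - 1335 = -85441/64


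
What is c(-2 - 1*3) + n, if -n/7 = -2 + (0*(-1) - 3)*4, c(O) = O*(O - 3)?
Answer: 138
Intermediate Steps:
c(O) = O*(-3 + O)
n = 98 (n = -7*(-2 + (0*(-1) - 3)*4) = -7*(-2 + (0 - 3)*4) = -7*(-2 - 3*4) = -7*(-2 - 12) = -7*(-14) = 98)
c(-2 - 1*3) + n = (-2 - 1*3)*(-3 + (-2 - 1*3)) + 98 = (-2 - 3)*(-3 + (-2 - 3)) + 98 = -5*(-3 - 5) + 98 = -5*(-8) + 98 = 40 + 98 = 138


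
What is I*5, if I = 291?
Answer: 1455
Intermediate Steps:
I*5 = 291*5 = 1455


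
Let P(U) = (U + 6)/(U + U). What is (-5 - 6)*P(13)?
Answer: -209/26 ≈ -8.0385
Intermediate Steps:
P(U) = (6 + U)/(2*U) (P(U) = (6 + U)/((2*U)) = (6 + U)*(1/(2*U)) = (6 + U)/(2*U))
(-5 - 6)*P(13) = (-5 - 6)*((1/2)*(6 + 13)/13) = -11*19/(2*13) = -11*19/26 = -209/26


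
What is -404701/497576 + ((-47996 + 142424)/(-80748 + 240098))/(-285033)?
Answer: -3063594977550013/3766651029045800 ≈ -0.81335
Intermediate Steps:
-404701/497576 + ((-47996 + 142424)/(-80748 + 240098))/(-285033) = -404701*1/497576 + (94428/159350)*(-1/285033) = -404701/497576 + (94428*(1/159350))*(-1/285033) = -404701/497576 + (47214/79675)*(-1/285033) = -404701/497576 - 15738/7570001425 = -3063594977550013/3766651029045800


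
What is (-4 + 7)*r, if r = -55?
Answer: -165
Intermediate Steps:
(-4 + 7)*r = (-4 + 7)*(-55) = 3*(-55) = -165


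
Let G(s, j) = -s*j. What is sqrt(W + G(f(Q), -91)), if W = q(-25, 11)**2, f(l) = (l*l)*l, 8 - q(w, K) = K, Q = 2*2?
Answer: sqrt(5833) ≈ 76.374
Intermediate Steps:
Q = 4
q(w, K) = 8 - K
f(l) = l**3 (f(l) = l**2*l = l**3)
G(s, j) = -j*s
W = 9 (W = (8 - 1*11)**2 = (8 - 11)**2 = (-3)**2 = 9)
sqrt(W + G(f(Q), -91)) = sqrt(9 - 1*(-91)*4**3) = sqrt(9 - 1*(-91)*64) = sqrt(9 + 5824) = sqrt(5833)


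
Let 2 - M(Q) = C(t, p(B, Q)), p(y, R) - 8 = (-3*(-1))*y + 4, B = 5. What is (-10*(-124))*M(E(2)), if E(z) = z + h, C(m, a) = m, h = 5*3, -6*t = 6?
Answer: 3720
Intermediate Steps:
t = -1 (t = -⅙*6 = -1)
h = 15
p(y, R) = 12 + 3*y (p(y, R) = 8 + ((-3*(-1))*y + 4) = 8 + (3*y + 4) = 8 + (4 + 3*y) = 12 + 3*y)
E(z) = 15 + z (E(z) = z + 15 = 15 + z)
M(Q) = 3 (M(Q) = 2 - 1*(-1) = 2 + 1 = 3)
(-10*(-124))*M(E(2)) = -10*(-124)*3 = 1240*3 = 3720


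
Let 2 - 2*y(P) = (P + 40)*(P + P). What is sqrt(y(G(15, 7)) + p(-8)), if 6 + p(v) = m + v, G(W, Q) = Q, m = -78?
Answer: 2*I*sqrt(105) ≈ 20.494*I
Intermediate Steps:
y(P) = 1 - P*(40 + P) (y(P) = 1 - (P + 40)*(P + P)/2 = 1 - (40 + P)*2*P/2 = 1 - P*(40 + P))
p(v) = -84 + v (p(v) = -6 + (-78 + v) = -84 + v)
sqrt(y(G(15, 7)) + p(-8)) = sqrt((1 - 1*7**2 - 40*7) + (-84 - 8)) = sqrt((1 - 1*49 - 280) - 92) = sqrt((1 - 49 - 280) - 92) = sqrt(-328 - 92) = sqrt(-420) = 2*I*sqrt(105)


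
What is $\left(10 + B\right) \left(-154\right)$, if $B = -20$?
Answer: $1540$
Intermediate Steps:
$\left(10 + B\right) \left(-154\right) = \left(10 - 20\right) \left(-154\right) = \left(-10\right) \left(-154\right) = 1540$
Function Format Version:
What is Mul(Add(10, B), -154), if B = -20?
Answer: 1540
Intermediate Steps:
Mul(Add(10, B), -154) = Mul(Add(10, -20), -154) = Mul(-10, -154) = 1540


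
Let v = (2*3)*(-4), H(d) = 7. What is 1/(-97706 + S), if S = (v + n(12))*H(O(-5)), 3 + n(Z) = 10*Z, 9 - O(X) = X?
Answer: -1/97055 ≈ -1.0303e-5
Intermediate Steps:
O(X) = 9 - X
n(Z) = -3 + 10*Z
v = -24 (v = 6*(-4) = -24)
S = 651 (S = (-24 + (-3 + 10*12))*7 = (-24 + (-3 + 120))*7 = (-24 + 117)*7 = 93*7 = 651)
1/(-97706 + S) = 1/(-97706 + 651) = 1/(-97055) = -1/97055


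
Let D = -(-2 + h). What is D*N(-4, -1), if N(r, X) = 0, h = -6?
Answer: 0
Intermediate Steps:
D = 8 (D = -(-2 - 6) = -1*(-8) = 8)
D*N(-4, -1) = 8*0 = 0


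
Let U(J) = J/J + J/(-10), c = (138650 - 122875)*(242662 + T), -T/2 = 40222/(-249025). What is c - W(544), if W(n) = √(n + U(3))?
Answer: 5447241361602/1423 - √54470/10 ≈ 3.8280e+9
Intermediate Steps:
T = 11492/35575 (T = -80444/(-249025) = -80444*(-1)/249025 = -2*(-5746/35575) = 11492/35575 ≈ 0.32304)
c = 5447241361602/1423 (c = (138650 - 122875)*(242662 + 11492/35575) = 15775*(8632712142/35575) = 5447241361602/1423 ≈ 3.8280e+9)
U(J) = 1 - J/10 (U(J) = 1 + J*(-⅒) = 1 - J/10)
W(n) = √(7/10 + n) (W(n) = √(n + (1 - ⅒*3)) = √(n + (1 - 3/10)) = √(n + 7/10) = √(7/10 + n))
c - W(544) = 5447241361602/1423 - √(70 + 100*544)/10 = 5447241361602/1423 - √(70 + 54400)/10 = 5447241361602/1423 - √54470/10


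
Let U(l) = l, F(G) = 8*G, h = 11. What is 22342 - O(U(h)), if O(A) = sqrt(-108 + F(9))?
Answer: 22342 - 6*I ≈ 22342.0 - 6.0*I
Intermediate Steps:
O(A) = 6*I (O(A) = sqrt(-108 + 8*9) = sqrt(-108 + 72) = sqrt(-36) = 6*I)
22342 - O(U(h)) = 22342 - 6*I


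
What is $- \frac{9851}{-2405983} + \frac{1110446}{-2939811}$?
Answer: $- \frac{2642754120257}{7073135289213} \approx -0.37363$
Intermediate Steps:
$- \frac{9851}{-2405983} + \frac{1110446}{-2939811} = \left(-9851\right) \left(- \frac{1}{2405983}\right) + 1110446 \left(- \frac{1}{2939811}\right) = \frac{9851}{2405983} - \frac{1110446}{2939811} = - \frac{2642754120257}{7073135289213}$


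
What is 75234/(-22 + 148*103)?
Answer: 12539/2537 ≈ 4.9425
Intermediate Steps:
75234/(-22 + 148*103) = 75234/(-22 + 15244) = 75234/15222 = 75234*(1/15222) = 12539/2537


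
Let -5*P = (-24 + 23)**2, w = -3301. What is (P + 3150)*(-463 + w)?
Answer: -59279236/5 ≈ -1.1856e+7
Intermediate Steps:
P = -1/5 (P = -(-24 + 23)**2/5 = -1/5*(-1)**2 = -1/5*1 = -1/5 ≈ -0.20000)
(P + 3150)*(-463 + w) = (-1/5 + 3150)*(-463 - 3301) = (15749/5)*(-3764) = -59279236/5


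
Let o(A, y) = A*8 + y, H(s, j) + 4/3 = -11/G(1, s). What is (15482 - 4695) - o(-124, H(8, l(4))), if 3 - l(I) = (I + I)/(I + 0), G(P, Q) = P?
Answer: 35374/3 ≈ 11791.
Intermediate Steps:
l(I) = 1 (l(I) = 3 - (I + I)/(I + 0) = 3 - 2*I/I = 3 - 1*2 = 3 - 2 = 1)
H(s, j) = -37/3 (H(s, j) = -4/3 - 11/1 = -4/3 - 11*1 = -4/3 - 11 = -37/3)
o(A, y) = y + 8*A (o(A, y) = 8*A + y = y + 8*A)
(15482 - 4695) - o(-124, H(8, l(4))) = (15482 - 4695) - (-37/3 + 8*(-124)) = 10787 - (-37/3 - 992) = 10787 - 1*(-3013/3) = 10787 + 3013/3 = 35374/3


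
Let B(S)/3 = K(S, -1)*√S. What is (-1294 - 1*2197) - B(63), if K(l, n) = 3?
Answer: -3491 - 27*√7 ≈ -3562.4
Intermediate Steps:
B(S) = 9*√S (B(S) = 3*(3*√S) = 9*√S)
(-1294 - 1*2197) - B(63) = (-1294 - 1*2197) - 9*√63 = (-1294 - 2197) - 9*3*√7 = -3491 - 27*√7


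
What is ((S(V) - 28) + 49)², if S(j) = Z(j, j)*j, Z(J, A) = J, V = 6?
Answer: 3249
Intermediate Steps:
S(j) = j² (S(j) = j*j = j²)
((S(V) - 28) + 49)² = ((6² - 28) + 49)² = ((36 - 28) + 49)² = (8 + 49)² = 57² = 3249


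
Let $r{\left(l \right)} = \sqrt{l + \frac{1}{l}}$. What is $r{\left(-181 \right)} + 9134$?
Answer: $9134 + \frac{i \sqrt{5929922}}{181} \approx 9134.0 + 13.454 i$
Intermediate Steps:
$r{\left(-181 \right)} + 9134 = \sqrt{-181 + \frac{1}{-181}} + 9134 = \sqrt{-181 - \frac{1}{181}} + 9134 = \sqrt{- \frac{32762}{181}} + 9134 = \frac{i \sqrt{5929922}}{181} + 9134 = 9134 + \frac{i \sqrt{5929922}}{181}$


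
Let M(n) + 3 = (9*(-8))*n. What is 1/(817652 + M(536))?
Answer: 1/779057 ≈ 1.2836e-6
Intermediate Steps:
M(n) = -3 - 72*n (M(n) = -3 + (9*(-8))*n = -3 - 72*n)
1/(817652 + M(536)) = 1/(817652 + (-3 - 72*536)) = 1/(817652 + (-3 - 38592)) = 1/(817652 - 38595) = 1/779057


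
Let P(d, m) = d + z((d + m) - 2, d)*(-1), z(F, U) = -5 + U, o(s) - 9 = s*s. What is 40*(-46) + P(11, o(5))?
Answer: -1835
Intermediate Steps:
o(s) = 9 + s² (o(s) = 9 + s*s = 9 + s²)
P(d, m) = 5 (P(d, m) = d + (-5 + d)*(-1) = d + (5 - d) = 5)
40*(-46) + P(11, o(5)) = 40*(-46) + 5 = -1840 + 5 = -1835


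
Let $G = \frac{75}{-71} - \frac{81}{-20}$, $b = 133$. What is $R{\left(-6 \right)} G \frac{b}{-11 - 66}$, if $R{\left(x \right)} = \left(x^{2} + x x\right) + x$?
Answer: $- \frac{242307}{710} \approx -341.28$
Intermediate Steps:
$R{\left(x \right)} = x + 2 x^{2}$ ($R{\left(x \right)} = \left(x^{2} + x^{2}\right) + x = 2 x^{2} + x = x + 2 x^{2}$)
$G = \frac{4251}{1420}$ ($G = 75 \left(- \frac{1}{71}\right) - - \frac{81}{20} = - \frac{75}{71} + \frac{81}{20} = \frac{4251}{1420} \approx 2.9937$)
$R{\left(-6 \right)} G \frac{b}{-11 - 66} = - 6 \left(1 + 2 \left(-6\right)\right) \frac{4251}{1420} \frac{133}{-11 - 66} = - 6 \left(1 - 12\right) \frac{4251}{1420} \frac{133}{-11 - 66} = \left(-6\right) \left(-11\right) \frac{4251}{1420} \frac{133}{-77} = 66 \cdot \frac{4251}{1420} \cdot 133 \left(- \frac{1}{77}\right) = \frac{140283}{710} \left(- \frac{19}{11}\right) = - \frac{242307}{710}$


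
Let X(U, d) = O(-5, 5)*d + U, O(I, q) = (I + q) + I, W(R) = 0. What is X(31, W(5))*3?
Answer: 93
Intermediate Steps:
O(I, q) = q + 2*I
X(U, d) = U - 5*d (X(U, d) = (5 + 2*(-5))*d + U = (5 - 10)*d + U = -5*d + U = U - 5*d)
X(31, W(5))*3 = (31 - 5*0)*3 = (31 + 0)*3 = 31*3 = 93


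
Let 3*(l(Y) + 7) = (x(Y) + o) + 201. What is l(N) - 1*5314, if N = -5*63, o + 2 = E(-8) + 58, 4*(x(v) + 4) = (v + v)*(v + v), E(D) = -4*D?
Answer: 27849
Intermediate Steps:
x(v) = -4 + v² (x(v) = -4 + ((v + v)*(v + v))/4 = -4 + ((2*v)*(2*v))/4 = -4 + (4*v²)/4 = -4 + v²)
o = 88 (o = -2 + (-4*(-8) + 58) = -2 + (32 + 58) = -2 + 90 = 88)
N = -315
l(Y) = 88 + Y²/3 (l(Y) = -7 + (((-4 + Y²) + 88) + 201)/3 = -7 + ((84 + Y²) + 201)/3 = -7 + (285 + Y²)/3 = -7 + (95 + Y²/3) = 88 + Y²/3)
l(N) - 1*5314 = (88 + (⅓)*(-315)²) - 1*5314 = (88 + (⅓)*99225) - 5314 = (88 + 33075) - 5314 = 33163 - 5314 = 27849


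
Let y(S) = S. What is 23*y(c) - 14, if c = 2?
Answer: 32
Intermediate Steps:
23*y(c) - 14 = 23*2 - 14 = 46 - 14 = 32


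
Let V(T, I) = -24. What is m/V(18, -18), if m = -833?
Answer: 833/24 ≈ 34.708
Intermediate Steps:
m/V(18, -18) = -833/(-24) = -833*(-1/24) = 833/24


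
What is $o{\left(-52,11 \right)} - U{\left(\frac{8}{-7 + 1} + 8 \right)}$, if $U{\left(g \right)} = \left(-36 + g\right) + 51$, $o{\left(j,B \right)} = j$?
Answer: $- \frac{221}{3} \approx -73.667$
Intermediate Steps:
$U{\left(g \right)} = 15 + g$
$o{\left(-52,11 \right)} - U{\left(\frac{8}{-7 + 1} + 8 \right)} = -52 - \left(15 + \left(\frac{8}{-7 + 1} + 8\right)\right) = -52 - \left(15 + \left(\frac{8}{-6} + 8\right)\right) = -52 - \left(15 + \left(8 \left(- \frac{1}{6}\right) + 8\right)\right) = -52 - \left(15 + \left(- \frac{4}{3} + 8\right)\right) = -52 - \left(15 + \frac{20}{3}\right) = -52 - \frac{65}{3} = - \frac{221}{3}$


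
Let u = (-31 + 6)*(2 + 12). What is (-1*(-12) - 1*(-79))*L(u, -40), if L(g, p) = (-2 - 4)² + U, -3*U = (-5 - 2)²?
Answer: 5369/3 ≈ 1789.7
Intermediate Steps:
U = -49/3 (U = -(-5 - 2)²/3 = -⅓*(-7)² = -⅓*49 = -49/3 ≈ -16.333)
u = -350 (u = -25*14 = -350)
L(g, p) = 59/3 (L(g, p) = (-2 - 4)² - 49/3 = (-6)² - 49/3 = 36 - 49/3 = 59/3)
(-1*(-12) - 1*(-79))*L(u, -40) = (-1*(-12) - 1*(-79))*(59/3) = (12 + 79)*(59/3) = 91*(59/3) = 5369/3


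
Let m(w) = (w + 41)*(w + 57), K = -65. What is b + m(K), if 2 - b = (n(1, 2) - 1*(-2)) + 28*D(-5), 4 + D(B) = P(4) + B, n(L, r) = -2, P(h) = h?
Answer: 334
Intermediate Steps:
m(w) = (41 + w)*(57 + w)
D(B) = B (D(B) = -4 + (4 + B) = B)
b = 142 (b = 2 - ((-2 - 1*(-2)) + 28*(-5)) = 2 - ((-2 + 2) - 140) = 2 - (0 - 140) = 2 - 1*(-140) = 2 + 140 = 142)
b + m(K) = 142 + (2337 + (-65)**2 + 98*(-65)) = 142 + (2337 + 4225 - 6370) = 142 + 192 = 334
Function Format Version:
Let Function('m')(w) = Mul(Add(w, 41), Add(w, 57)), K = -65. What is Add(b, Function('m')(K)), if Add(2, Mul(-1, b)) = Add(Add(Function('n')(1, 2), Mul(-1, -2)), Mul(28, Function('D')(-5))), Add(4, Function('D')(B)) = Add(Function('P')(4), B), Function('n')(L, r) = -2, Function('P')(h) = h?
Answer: 334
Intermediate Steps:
Function('m')(w) = Mul(Add(41, w), Add(57, w))
Function('D')(B) = B (Function('D')(B) = Add(-4, Add(4, B)) = B)
b = 142 (b = Add(2, Mul(-1, Add(Add(-2, Mul(-1, -2)), Mul(28, -5)))) = Add(2, Mul(-1, Add(Add(-2, 2), -140))) = Add(2, Mul(-1, Add(0, -140))) = Add(2, Mul(-1, -140)) = Add(2, 140) = 142)
Add(b, Function('m')(K)) = Add(142, Add(2337, Pow(-65, 2), Mul(98, -65))) = Add(142, Add(2337, 4225, -6370)) = Add(142, 192) = 334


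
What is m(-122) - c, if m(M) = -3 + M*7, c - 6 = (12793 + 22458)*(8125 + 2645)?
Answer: -379654133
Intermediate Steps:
c = 379653276 (c = 6 + (12793 + 22458)*(8125 + 2645) = 6 + 35251*10770 = 6 + 379653270 = 379653276)
m(M) = -3 + 7*M
m(-122) - c = (-3 + 7*(-122)) - 1*379653276 = (-3 - 854) - 379653276 = -857 - 379653276 = -379654133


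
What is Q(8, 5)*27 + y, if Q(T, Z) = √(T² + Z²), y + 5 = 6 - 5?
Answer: -4 + 27*√89 ≈ 250.72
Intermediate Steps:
y = -4 (y = -5 + (6 - 5) = -5 + 1 = -4)
Q(8, 5)*27 + y = √(8² + 5²)*27 - 4 = √(64 + 25)*27 - 4 = √89*27 - 4 = 27*√89 - 4 = -4 + 27*√89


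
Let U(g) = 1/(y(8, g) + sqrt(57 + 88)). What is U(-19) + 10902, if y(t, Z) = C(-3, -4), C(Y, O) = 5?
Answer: 261647/24 + sqrt(145)/120 ≈ 10902.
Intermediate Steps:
y(t, Z) = 5
U(g) = 1/(5 + sqrt(145)) (U(g) = 1/(5 + sqrt(57 + 88)) = 1/(5 + sqrt(145)))
U(-19) + 10902 = (-1/24 + sqrt(145)/120) + 10902 = 261647/24 + sqrt(145)/120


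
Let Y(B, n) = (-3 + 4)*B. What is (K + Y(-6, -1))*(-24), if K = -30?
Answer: 864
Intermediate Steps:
Y(B, n) = B (Y(B, n) = 1*B = B)
(K + Y(-6, -1))*(-24) = (-30 - 6)*(-24) = -36*(-24) = 864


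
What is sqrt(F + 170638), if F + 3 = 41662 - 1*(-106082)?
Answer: sqrt(318379) ≈ 564.25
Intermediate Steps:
F = 147741 (F = -3 + (41662 - 1*(-106082)) = -3 + (41662 + 106082) = -3 + 147744 = 147741)
sqrt(F + 170638) = sqrt(147741 + 170638) = sqrt(318379)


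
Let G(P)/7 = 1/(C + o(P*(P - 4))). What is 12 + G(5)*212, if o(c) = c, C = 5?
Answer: 802/5 ≈ 160.40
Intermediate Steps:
G(P) = 7/(5 + P*(-4 + P)) (G(P) = 7/(5 + P*(P - 4)) = 7/(5 + P*(-4 + P)))
12 + G(5)*212 = 12 + (7/(5 + 5*(-4 + 5)))*212 = 12 + (7/(5 + 5*1))*212 = 12 + (7/(5 + 5))*212 = 12 + (7/10)*212 = 12 + 742/5 = 802/5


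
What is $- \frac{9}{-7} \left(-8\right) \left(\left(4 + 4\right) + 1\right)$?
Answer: $- \frac{648}{7} \approx -92.571$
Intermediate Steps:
$- \frac{9}{-7} \left(-8\right) \left(\left(4 + 4\right) + 1\right) = \left(-9\right) \left(- \frac{1}{7}\right) \left(-8\right) \left(8 + 1\right) = \frac{9}{7} \left(-8\right) 9 = \left(- \frac{72}{7}\right) 9 = - \frac{648}{7}$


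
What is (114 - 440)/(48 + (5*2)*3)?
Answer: -163/39 ≈ -4.1795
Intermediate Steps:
(114 - 440)/(48 + (5*2)*3) = -326/(48 + 10*3) = -326/(48 + 30) = -326/78 = -326*1/78 = -163/39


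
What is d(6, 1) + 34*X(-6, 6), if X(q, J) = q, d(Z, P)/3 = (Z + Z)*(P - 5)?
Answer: -348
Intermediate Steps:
d(Z, P) = 6*Z*(-5 + P) (d(Z, P) = 3*((Z + Z)*(P - 5)) = 3*((2*Z)*(-5 + P)) = 3*(2*Z*(-5 + P)) = 6*Z*(-5 + P))
d(6, 1) + 34*X(-6, 6) = 6*6*(-5 + 1) + 34*(-6) = 6*6*(-4) - 204 = -144 - 204 = -348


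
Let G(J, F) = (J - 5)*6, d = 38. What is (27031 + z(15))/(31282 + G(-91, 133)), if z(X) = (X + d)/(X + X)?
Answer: 810983/921180 ≈ 0.88037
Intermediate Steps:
G(J, F) = -30 + 6*J (G(J, F) = (-5 + J)*6 = -30 + 6*J)
z(X) = (38 + X)/(2*X) (z(X) = (X + 38)/(X + X) = (38 + X)/((2*X)) = (38 + X)*(1/(2*X)) = (38 + X)/(2*X))
(27031 + z(15))/(31282 + G(-91, 133)) = (27031 + (½)*(38 + 15)/15)/(31282 + (-30 + 6*(-91))) = (27031 + (½)*(1/15)*53)/(31282 + (-30 - 546)) = (27031 + 53/30)/(31282 - 576) = (810983/30)/30706 = (810983/30)*(1/30706) = 810983/921180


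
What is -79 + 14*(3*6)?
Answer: 173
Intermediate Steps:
-79 + 14*(3*6) = -79 + 14*18 = -79 + 252 = 173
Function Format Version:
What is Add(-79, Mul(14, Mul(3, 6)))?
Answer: 173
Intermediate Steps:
Add(-79, Mul(14, Mul(3, 6))) = Add(-79, Mul(14, 18)) = Add(-79, 252) = 173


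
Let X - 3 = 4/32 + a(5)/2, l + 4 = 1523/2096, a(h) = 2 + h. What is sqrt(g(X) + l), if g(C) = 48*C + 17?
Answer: sqrt(91084169)/524 ≈ 18.213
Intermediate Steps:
l = -6861/2096 (l = -4 + 1523/2096 = -6861/2096 ≈ -3.2734)
X = 53/8 (X = 3 + (4/32 + (2 + 5)/2) = 3 + (4*(1/32) + 7*(1/2)) = 3 + (1/8 + 7/2) = 3 + 29/8 = 53/8 ≈ 6.6250)
g(C) = 17 + 48*C
sqrt(g(X) + l) = sqrt((17 + 48*(53/8)) - 6861/2096) = sqrt((17 + 318) - 6861/2096) = sqrt(335 - 6861/2096) = sqrt(695299/2096) = sqrt(91084169)/524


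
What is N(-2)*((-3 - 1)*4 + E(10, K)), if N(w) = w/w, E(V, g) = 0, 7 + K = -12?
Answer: -16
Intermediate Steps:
K = -19 (K = -7 - 12 = -19)
N(w) = 1
N(-2)*((-3 - 1)*4 + E(10, K)) = 1*((-3 - 1)*4 + 0) = 1*(-4*4 + 0) = 1*(-16 + 0) = 1*(-16) = -16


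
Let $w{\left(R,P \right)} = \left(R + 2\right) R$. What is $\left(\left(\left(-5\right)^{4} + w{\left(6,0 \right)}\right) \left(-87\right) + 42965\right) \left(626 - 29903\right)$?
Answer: $456311322$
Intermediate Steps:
$w{\left(R,P \right)} = R \left(2 + R\right)$ ($w{\left(R,P \right)} = \left(2 + R\right) R = R \left(2 + R\right)$)
$\left(\left(\left(-5\right)^{4} + w{\left(6,0 \right)}\right) \left(-87\right) + 42965\right) \left(626 - 29903\right) = \left(\left(\left(-5\right)^{4} + 6 \left(2 + 6\right)\right) \left(-87\right) + 42965\right) \left(626 - 29903\right) = \left(\left(625 + 6 \cdot 8\right) \left(-87\right) + 42965\right) \left(-29277\right) = \left(\left(625 + 48\right) \left(-87\right) + 42965\right) \left(-29277\right) = \left(673 \left(-87\right) + 42965\right) \left(-29277\right) = \left(-58551 + 42965\right) \left(-29277\right) = \left(-15586\right) \left(-29277\right) = 456311322$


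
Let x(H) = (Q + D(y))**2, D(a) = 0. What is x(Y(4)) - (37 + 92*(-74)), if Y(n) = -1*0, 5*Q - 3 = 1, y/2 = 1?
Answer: 169291/25 ≈ 6771.6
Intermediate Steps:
y = 2 (y = 2*1 = 2)
Q = 4/5 (Q = 3/5 + (1/5)*1 = 3/5 + 1/5 = 4/5 ≈ 0.80000)
Y(n) = 0
x(H) = 16/25 (x(H) = (4/5 + 0)**2 = (4/5)**2 = 16/25)
x(Y(4)) - (37 + 92*(-74)) = 16/25 - (37 + 92*(-74)) = 16/25 - (37 - 6808) = 16/25 - 1*(-6771) = 16/25 + 6771 = 169291/25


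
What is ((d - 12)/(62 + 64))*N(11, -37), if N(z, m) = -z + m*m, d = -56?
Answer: -6596/9 ≈ -732.89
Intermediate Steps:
N(z, m) = m² - z (N(z, m) = -z + m² = m² - z)
((d - 12)/(62 + 64))*N(11, -37) = ((-56 - 12)/(62 + 64))*((-37)² - 1*11) = (-68/126)*(1369 - 11) = -68*1/126*1358 = -34/63*1358 = -6596/9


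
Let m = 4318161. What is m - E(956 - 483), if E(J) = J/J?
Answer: 4318160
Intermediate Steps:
E(J) = 1
m - E(956 - 483) = 4318161 - 1*1 = 4318161 - 1 = 4318160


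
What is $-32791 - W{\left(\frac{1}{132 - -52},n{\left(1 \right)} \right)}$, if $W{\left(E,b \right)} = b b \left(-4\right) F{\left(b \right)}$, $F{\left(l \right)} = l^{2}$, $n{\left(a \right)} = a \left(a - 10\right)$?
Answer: $-6547$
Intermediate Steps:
$n{\left(a \right)} = a \left(-10 + a\right)$
$W{\left(E,b \right)} = - 4 b^{4}$ ($W{\left(E,b \right)} = b b \left(-4\right) b^{2} = b^{2} \left(-4\right) b^{2} = - 4 b^{2} b^{2} = - 4 b^{4}$)
$-32791 - W{\left(\frac{1}{132 - -52},n{\left(1 \right)} \right)} = -32791 - - 4 \left(1 \left(-10 + 1\right)\right)^{4} = -32791 - - 4 \left(1 \left(-9\right)\right)^{4} = -32791 - - 4 \left(-9\right)^{4} = -32791 - \left(-4\right) 6561 = -32791 - -26244 = -32791 + 26244 = -6547$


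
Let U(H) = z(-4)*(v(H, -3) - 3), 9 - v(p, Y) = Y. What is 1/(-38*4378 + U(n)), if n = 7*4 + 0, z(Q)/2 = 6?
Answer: -1/166256 ≈ -6.0148e-6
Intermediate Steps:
z(Q) = 12 (z(Q) = 2*6 = 12)
v(p, Y) = 9 - Y
n = 28 (n = 28 + 0 = 28)
U(H) = 108 (U(H) = 12*((9 - 1*(-3)) - 3) = 12*((9 + 3) - 3) = 12*(12 - 3) = 12*9 = 108)
1/(-38*4378 + U(n)) = 1/(-38*4378 + 108) = 1/(-166364 + 108) = 1/(-166256) = -1/166256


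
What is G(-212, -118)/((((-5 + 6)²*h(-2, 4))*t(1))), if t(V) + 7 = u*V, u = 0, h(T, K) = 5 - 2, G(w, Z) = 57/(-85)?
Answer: 19/595 ≈ 0.031933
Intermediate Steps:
G(w, Z) = -57/85 (G(w, Z) = 57*(-1/85) = -57/85)
h(T, K) = 3
t(V) = -7 (t(V) = -7 + 0*V = -7 + 0 = -7)
G(-212, -118)/((((-5 + 6)²*h(-2, 4))*t(1))) = -57*(-1/(21*(-5 + 6)²))/85 = -57/(85*((1²*3)*(-7))) = -57/(85*((1*3)*(-7))) = -57/(85*(3*(-7))) = -57/85/(-21) = -57/85*(-1/21) = 19/595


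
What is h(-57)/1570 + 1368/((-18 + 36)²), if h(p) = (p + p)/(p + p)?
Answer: 59669/14130 ≈ 4.2229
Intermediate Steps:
h(p) = 1 (h(p) = (2*p)/((2*p)) = (2*p)*(1/(2*p)) = 1)
h(-57)/1570 + 1368/((-18 + 36)²) = 1/1570 + 1368/((-18 + 36)²) = 1*(1/1570) + 1368/(18²) = 1/1570 + 1368/324 = 1/1570 + 1368*(1/324) = 1/1570 + 38/9 = 59669/14130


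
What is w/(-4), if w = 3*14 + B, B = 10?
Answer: -13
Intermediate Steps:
w = 52 (w = 3*14 + 10 = 42 + 10 = 52)
w/(-4) = 52/(-4) = -¼*52 = -13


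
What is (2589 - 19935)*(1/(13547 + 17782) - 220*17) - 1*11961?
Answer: 11480587885/177 ≈ 6.4862e+7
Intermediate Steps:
(2589 - 19935)*(1/(13547 + 17782) - 220*17) - 1*11961 = -17346*(1/31329 - 3740) - 11961 = -17346*(-117170459/31329) - 11961 = 11482704982/177 - 11961 = 11480587885/177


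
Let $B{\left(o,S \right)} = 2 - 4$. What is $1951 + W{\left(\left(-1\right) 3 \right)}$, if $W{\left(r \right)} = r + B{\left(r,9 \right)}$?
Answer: $1946$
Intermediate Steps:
$B{\left(o,S \right)} = -2$
$W{\left(r \right)} = -2 + r$ ($W{\left(r \right)} = r - 2 = -2 + r$)
$1951 + W{\left(\left(-1\right) 3 \right)} = 1951 - 5 = 1946$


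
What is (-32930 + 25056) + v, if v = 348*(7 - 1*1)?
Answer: -5786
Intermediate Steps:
v = 2088 (v = 348*(7 - 1) = 348*6 = 2088)
(-32930 + 25056) + v = (-32930 + 25056) + 2088 = -7874 + 2088 = -5786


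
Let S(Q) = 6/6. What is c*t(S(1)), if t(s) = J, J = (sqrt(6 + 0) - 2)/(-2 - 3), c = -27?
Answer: -54/5 + 27*sqrt(6)/5 ≈ 2.4272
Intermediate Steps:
S(Q) = 1 (S(Q) = 6*(1/6) = 1)
J = 2/5 - sqrt(6)/5 (J = (sqrt(6) - 2)/(-5) = (-2 + sqrt(6))*(-1/5) = 2/5 - sqrt(6)/5 ≈ -0.089898)
t(s) = 2/5 - sqrt(6)/5
c*t(S(1)) = -27*(2/5 - sqrt(6)/5) = -54/5 + 27*sqrt(6)/5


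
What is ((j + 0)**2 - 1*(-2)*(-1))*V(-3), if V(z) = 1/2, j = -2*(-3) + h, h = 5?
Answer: 119/2 ≈ 59.500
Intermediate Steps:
j = 11 (j = -2*(-3) + 5 = 6 + 5 = 11)
V(z) = 1/2
((j + 0)**2 - 1*(-2)*(-1))*V(-3) = ((11 + 0)**2 - 1*(-2)*(-1))*(1/2) = (11**2 + 2*(-1))*(1/2) = (121 - 2)*(1/2) = 119*(1/2) = 119/2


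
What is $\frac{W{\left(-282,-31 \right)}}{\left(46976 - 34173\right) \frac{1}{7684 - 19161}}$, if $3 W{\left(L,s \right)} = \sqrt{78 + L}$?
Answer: $- \frac{22954 i \sqrt{51}}{38409} \approx - 4.2679 i$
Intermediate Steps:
$W{\left(L,s \right)} = \frac{\sqrt{78 + L}}{3}$
$\frac{W{\left(-282,-31 \right)}}{\left(46976 - 34173\right) \frac{1}{7684 - 19161}} = \frac{\frac{1}{3} \sqrt{78 - 282}}{\left(46976 - 34173\right) \frac{1}{7684 - 19161}} = \frac{\frac{1}{3} \sqrt{-204}}{12803 \frac{1}{-11477}} = \frac{\frac{1}{3} \cdot 2 i \sqrt{51}}{12803 \left(- \frac{1}{11477}\right)} = \frac{\frac{2}{3} i \sqrt{51}}{- \frac{12803}{11477}} = \frac{2 i \sqrt{51}}{3} \left(- \frac{11477}{12803}\right) = - \frac{22954 i \sqrt{51}}{38409}$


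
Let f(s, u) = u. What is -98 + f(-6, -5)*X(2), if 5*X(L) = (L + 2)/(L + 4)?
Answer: -296/3 ≈ -98.667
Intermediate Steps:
X(L) = (2 + L)/(5*(4 + L)) (X(L) = ((L + 2)/(L + 4))/5 = ((2 + L)/(4 + L))/5 = (2 + L)/(5*(4 + L)))
-98 + f(-6, -5)*X(2) = -98 - (2 + 2)/(4 + 2) = -98 - 4/6 = -98 - 5*2/15 = -98 - 2/3 = -296/3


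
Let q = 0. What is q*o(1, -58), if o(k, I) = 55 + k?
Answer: 0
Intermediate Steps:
q*o(1, -58) = 0*(55 + 1) = 0*56 = 0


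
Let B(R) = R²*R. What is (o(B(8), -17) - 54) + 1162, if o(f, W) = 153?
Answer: 1261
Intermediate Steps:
B(R) = R³
(o(B(8), -17) - 54) + 1162 = (153 - 54) + 1162 = 99 + 1162 = 1261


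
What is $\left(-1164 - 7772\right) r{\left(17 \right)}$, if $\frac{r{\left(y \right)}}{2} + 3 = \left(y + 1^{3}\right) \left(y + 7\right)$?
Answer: $-7667088$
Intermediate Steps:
$r{\left(y \right)} = -6 + 2 \left(1 + y\right) \left(7 + y\right)$ ($r{\left(y \right)} = -6 + 2 \left(y + 1^{3}\right) \left(y + 7\right) = -6 + 2 \left(y + 1\right) \left(7 + y\right) = -6 + 2 \left(1 + y\right) \left(7 + y\right)$)
$\left(-1164 - 7772\right) r{\left(17 \right)} = \left(-1164 - 7772\right) \left(8 + 2 \cdot 17^{2} + 16 \cdot 17\right) = \left(-1164 - 7772\right) \left(8 + 2 \cdot 289 + 272\right) = - 8936 \left(8 + 578 + 272\right) = \left(-8936\right) 858 = -7667088$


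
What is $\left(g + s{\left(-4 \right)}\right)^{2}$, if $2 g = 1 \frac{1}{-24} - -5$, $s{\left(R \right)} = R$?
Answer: $\frac{5329}{2304} \approx 2.3129$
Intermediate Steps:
$g = \frac{119}{48}$ ($g = \frac{1 \frac{1}{-24} - -5}{2} = \frac{1 \left(- \frac{1}{24}\right) + 5}{2} = \frac{- \frac{1}{24} + 5}{2} = \frac{1}{2} \cdot \frac{119}{24} = \frac{119}{48} \approx 2.4792$)
$\left(g + s{\left(-4 \right)}\right)^{2} = \left(\frac{119}{48} - 4\right)^{2} = \left(- \frac{73}{48}\right)^{2} = \frac{5329}{2304}$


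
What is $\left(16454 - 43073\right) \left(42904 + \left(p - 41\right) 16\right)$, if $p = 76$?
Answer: $-1156968216$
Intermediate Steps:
$\left(16454 - 43073\right) \left(42904 + \left(p - 41\right) 16\right) = \left(16454 - 43073\right) \left(42904 + \left(76 - 41\right) 16\right) = - 26619 \left(42904 + 35 \cdot 16\right) = - 26619 \left(42904 + 560\right) = \left(-26619\right) 43464 = -1156968216$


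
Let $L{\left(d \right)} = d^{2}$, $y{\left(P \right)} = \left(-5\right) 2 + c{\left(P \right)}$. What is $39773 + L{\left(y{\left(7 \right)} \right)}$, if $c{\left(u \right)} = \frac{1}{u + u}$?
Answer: $\frac{7814829}{196} \approx 39872.0$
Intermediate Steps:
$c{\left(u \right)} = \frac{1}{2 u}$
$y{\left(P \right)} = -10 + \frac{1}{2 P}$ ($y{\left(P \right)} = \left(-5\right) 2 + \frac{1}{2 P} = -10 + \frac{1}{2 P}$)
$39773 + L{\left(y{\left(7 \right)} \right)} = 39773 + \left(-10 + \frac{1}{2 \cdot 7}\right)^{2} = 39773 + \left(-10 + \frac{1}{2} \cdot \frac{1}{7}\right)^{2} = 39773 + \left(-10 + \frac{1}{14}\right)^{2} = 39773 + \left(- \frac{139}{14}\right)^{2} = 39773 + \frac{19321}{196} = \frac{7814829}{196}$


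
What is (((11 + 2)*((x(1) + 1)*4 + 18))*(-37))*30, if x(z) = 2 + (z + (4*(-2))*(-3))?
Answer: -1875900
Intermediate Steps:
x(z) = 26 + z (x(z) = 2 + (z - 8*(-3)) = 2 + (z + 24) = 2 + (24 + z) = 26 + z)
(((11 + 2)*((x(1) + 1)*4 + 18))*(-37))*30 = (((11 + 2)*(((26 + 1) + 1)*4 + 18))*(-37))*30 = ((13*((27 + 1)*4 + 18))*(-37))*30 = ((13*(28*4 + 18))*(-37))*30 = ((13*(112 + 18))*(-37))*30 = ((13*130)*(-37))*30 = (1690*(-37))*30 = -62530*30 = -1875900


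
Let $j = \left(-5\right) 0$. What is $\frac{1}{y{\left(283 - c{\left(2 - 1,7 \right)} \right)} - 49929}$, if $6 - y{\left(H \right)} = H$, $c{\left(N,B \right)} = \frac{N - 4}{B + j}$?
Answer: $- \frac{7}{351445} \approx -1.9918 \cdot 10^{-5}$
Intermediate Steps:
$j = 0$
$c{\left(N,B \right)} = \frac{-4 + N}{B}$ ($c{\left(N,B \right)} = \frac{N - 4}{B + 0} = \frac{-4 + N}{B}$)
$y{\left(H \right)} = 6 - H$
$\frac{1}{y{\left(283 - c{\left(2 - 1,7 \right)} \right)} - 49929} = \frac{1}{\left(6 - \left(283 - \frac{-4 + \left(2 - 1\right)}{7}\right)\right) - 49929} = \frac{1}{\left(6 - \left(283 - \frac{-4 + 1}{7}\right)\right) - 49929} = \frac{1}{\left(6 - \left(283 - \frac{1}{7} \left(-3\right)\right)\right) - 49929} = \frac{1}{\left(6 - \left(283 - - \frac{3}{7}\right)\right) - 49929} = \frac{1}{\left(6 - \left(283 + \frac{3}{7}\right)\right) - 49929} = \frac{1}{\left(6 - \frac{1984}{7}\right) - 49929} = \frac{1}{- \frac{1942}{7} - 49929} = \frac{1}{- \frac{351445}{7}} = - \frac{7}{351445}$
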